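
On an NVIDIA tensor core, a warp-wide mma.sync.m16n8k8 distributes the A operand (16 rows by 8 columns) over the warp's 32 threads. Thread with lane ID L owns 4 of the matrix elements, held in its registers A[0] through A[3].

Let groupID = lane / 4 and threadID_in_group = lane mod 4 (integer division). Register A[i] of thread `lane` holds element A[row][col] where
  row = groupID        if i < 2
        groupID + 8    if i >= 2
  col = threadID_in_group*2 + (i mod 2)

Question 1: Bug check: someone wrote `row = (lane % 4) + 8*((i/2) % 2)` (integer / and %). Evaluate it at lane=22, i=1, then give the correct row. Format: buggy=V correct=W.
`(lane % 4) + 8*((i/2) % 2)`[22,1]->2
22: g=5,t=2
[1] (5+0,2*2+1) = (5,5)
row: 2 vs 5

buggy=2 correct=5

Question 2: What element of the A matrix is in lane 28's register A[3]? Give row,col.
lane 28→28/4=7, 28 mod 4=0
i=3  r:7+8→15  c:2·0+1→1

15,1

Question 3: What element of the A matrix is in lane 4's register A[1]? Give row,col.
lane 4->4/4=1, 4 mod 4=0
i=1  r:1+0->1  c:2·0+1->1

1,1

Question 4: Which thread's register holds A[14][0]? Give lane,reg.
24,2

r:14=>grp=6,rB=1  c:0=>tig=0,lo=0
L=6*4+0=24  i=1*2+0=2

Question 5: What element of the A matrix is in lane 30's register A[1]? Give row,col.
7,5

L=30⇒gr=30>>2=7, th=30&3=2
[1]⇒row 7+0=7  col 2·2+1=5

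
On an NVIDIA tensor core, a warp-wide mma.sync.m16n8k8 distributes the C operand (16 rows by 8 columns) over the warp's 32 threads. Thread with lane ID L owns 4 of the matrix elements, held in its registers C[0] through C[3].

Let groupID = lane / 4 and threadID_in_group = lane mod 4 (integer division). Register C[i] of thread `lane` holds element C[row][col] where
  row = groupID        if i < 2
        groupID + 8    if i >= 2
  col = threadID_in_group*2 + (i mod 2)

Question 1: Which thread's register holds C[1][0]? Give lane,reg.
4,0

r=1⇒gr=1,Rb=0  c=0⇒th=0,odd=0
L=1*4+0=4  i=0*2+0=0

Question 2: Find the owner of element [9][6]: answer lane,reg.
7,2

r:9=>grp=1,rB=1  c:6=>tig=3,lo=0
L=1*4+3=7  i=1*2+0=2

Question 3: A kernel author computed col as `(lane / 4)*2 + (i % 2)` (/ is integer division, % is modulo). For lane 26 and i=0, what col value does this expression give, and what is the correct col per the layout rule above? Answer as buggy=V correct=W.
buggy=12 correct=4

`(lane / 4)*2 + (i % 2)`[26,0]->12
26: gid=6,tid=2
[0] (6+0,2*2+0) = (6,4)
col: 12 vs 4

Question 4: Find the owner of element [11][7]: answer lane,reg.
r: 11->gid=3,r8=1  c: 7->tid=3,i&1=1
L=3*4+3=15  i=1*2+1=3

15,3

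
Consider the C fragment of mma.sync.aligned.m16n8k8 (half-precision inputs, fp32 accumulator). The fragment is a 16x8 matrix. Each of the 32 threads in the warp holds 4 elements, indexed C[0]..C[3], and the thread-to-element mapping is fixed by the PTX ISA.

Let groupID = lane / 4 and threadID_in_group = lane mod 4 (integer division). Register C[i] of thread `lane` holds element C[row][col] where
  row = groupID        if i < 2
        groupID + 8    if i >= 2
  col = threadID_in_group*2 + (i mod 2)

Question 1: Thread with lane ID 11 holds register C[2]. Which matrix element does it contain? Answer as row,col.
10,6

lane 11: grp=2 (11/4), tig=3 (11%4)
i=2: r=2+8=10, c=3*2+0=6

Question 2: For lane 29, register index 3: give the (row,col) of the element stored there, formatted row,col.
15,3

lane 29: G=7 (29/4), T=1 (29%4)
i=3: r=7+8=15, c=1*2+1=3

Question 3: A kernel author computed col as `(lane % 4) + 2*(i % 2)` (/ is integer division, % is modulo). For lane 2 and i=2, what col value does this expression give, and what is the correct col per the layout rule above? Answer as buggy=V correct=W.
`(lane % 4) + 2*(i % 2)`[2,2]->2
L=2->g=2>>2=0, t=2&3=2
[2]->row 0+8=8  col 2·2+0=4
col: 2 vs 4

buggy=2 correct=4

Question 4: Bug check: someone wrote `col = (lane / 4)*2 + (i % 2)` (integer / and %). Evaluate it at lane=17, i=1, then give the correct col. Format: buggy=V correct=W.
buggy=9 correct=3

`(lane / 4)*2 + (i % 2)`[17,1]=>9
17: grp=4,tig=1
[1] (4+0,1*2+1) = (4,3)
col: 9 vs 3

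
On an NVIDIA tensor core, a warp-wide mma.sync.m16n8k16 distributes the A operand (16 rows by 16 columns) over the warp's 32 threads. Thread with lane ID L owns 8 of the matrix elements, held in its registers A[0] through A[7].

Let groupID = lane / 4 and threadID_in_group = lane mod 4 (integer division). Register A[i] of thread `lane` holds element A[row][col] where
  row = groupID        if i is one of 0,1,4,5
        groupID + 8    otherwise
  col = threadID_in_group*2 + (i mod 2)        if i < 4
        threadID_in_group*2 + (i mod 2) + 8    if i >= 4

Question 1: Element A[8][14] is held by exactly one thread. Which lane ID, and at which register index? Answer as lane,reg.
3,6

r:8=>grp=0,rB=1  c:14=>cB=1,tig=3,lo=0
L=0*4+3=3  i=1*4+1*2+0=6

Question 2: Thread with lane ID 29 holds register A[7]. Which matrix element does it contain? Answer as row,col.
15,11

lane 29->29/4=7, 29 mod 4=1
i=7  r:7+8->15  c:2·1+1+8->11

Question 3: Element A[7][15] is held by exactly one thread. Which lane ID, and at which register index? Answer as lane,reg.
r=7→G=7,rhi=0  c=15→chi=1,T=3,p=1
L=7*4+3=31  i=1*4+0*2+1=5

31,5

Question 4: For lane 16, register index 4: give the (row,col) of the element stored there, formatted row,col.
lane 16=>16/4=4, 16 mod 4=0
i=4  r:4+0=>4  c:2·0+0+8=>8

4,8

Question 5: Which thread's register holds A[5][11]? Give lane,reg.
r=5->g=5,rb=0  c=11->cb=1,t=1,b0=1
L=5*4+1=21  i=1*4+0*2+1=5

21,5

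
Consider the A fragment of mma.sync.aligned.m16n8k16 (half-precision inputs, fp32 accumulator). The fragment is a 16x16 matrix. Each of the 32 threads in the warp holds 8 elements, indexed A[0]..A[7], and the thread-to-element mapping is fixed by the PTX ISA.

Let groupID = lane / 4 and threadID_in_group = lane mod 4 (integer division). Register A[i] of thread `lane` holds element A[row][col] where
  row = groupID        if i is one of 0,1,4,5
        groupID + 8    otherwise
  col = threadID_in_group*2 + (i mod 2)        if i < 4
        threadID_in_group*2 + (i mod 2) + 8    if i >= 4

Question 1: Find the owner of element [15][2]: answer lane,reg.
29,2

r=15→G=7,rhi=1  c=2→chi=0,T=1,p=0
L=7*4+1=29  i=0*4+1*2+0=2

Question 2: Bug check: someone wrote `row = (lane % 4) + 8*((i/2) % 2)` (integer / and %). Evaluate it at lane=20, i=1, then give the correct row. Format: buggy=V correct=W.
buggy=0 correct=5

`(lane % 4) + 8*((i/2) % 2)`[20,1]=>0
lane 20=>20/4=5, 20 mod 4=0
i=1  r:5+0=>5  c:2·0+1+0=>1
row: 0 vs 5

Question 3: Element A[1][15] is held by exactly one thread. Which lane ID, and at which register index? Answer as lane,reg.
r=1->g=1,rb=0  c=15->cb=1,t=3,b0=1
L=1*4+3=7  i=1*4+0*2+1=5

7,5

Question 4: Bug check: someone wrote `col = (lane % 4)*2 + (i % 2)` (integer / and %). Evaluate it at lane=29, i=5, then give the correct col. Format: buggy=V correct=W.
`(lane % 4)*2 + (i % 2)`[29,5]->3
lane 29: gid=7 (29/4), tid=1 (29%4)
i=5: r=7+0=7, c=1*2+1+8=11
col: 3 vs 11

buggy=3 correct=11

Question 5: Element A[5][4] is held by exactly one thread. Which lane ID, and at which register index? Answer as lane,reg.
22,0

r: 5->gid=5,r8=0  c: 4->c8=0,tid=2,i&1=0
L=5*4+2=22  i=0*4+0*2+0=0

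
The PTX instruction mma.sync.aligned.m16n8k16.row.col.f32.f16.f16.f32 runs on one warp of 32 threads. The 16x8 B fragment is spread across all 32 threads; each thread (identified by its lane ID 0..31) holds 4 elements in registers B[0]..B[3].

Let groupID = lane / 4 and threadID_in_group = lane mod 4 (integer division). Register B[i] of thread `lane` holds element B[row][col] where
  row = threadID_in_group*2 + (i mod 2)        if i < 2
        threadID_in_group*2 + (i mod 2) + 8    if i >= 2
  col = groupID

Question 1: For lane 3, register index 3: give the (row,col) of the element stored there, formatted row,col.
15,0

lane 3->3/4=0, 3 mod 4=3
i=3  r:2·3+1+8->15  c:0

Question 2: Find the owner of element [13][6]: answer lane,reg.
c:6=>grp=6  r:13=>rB=1,tig=2,lo=1
L=6*4+2=26  i=1*2+1=3

26,3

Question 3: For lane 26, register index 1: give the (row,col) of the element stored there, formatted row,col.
5,6

lane 26: grp=6 (26/4), tig=2 (26%4)
i=1: r=2*2+1+0=5, c=grp=6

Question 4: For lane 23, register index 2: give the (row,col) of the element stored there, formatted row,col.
lane 23=>23/4=5, 23 mod 4=3
i=2  r:2·3+0+8=>14  c:5

14,5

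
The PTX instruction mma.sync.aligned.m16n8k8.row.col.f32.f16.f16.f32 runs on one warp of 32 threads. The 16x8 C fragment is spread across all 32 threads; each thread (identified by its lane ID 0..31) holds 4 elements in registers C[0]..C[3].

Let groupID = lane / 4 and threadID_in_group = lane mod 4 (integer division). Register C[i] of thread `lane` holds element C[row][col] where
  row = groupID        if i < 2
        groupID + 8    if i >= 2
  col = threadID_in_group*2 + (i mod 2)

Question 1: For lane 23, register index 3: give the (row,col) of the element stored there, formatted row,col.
23: gr=5,th=3
[3] (5+8,3*2+1) = (13,7)

13,7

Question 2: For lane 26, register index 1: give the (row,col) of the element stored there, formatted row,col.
lane 26→26/4=6, 26 mod 4=2
i=1  r:6+0→6  c:2·2+1→5

6,5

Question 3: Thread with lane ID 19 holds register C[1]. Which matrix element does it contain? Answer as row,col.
lane 19: gr=4 (19/4), th=3 (19%4)
i=1: r=4+0=4, c=3*2+1=7

4,7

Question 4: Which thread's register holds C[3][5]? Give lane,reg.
r: 3->gid=3,r8=0  c: 5->tid=2,i&1=1
L=3*4+2=14  i=0*2+1=1

14,1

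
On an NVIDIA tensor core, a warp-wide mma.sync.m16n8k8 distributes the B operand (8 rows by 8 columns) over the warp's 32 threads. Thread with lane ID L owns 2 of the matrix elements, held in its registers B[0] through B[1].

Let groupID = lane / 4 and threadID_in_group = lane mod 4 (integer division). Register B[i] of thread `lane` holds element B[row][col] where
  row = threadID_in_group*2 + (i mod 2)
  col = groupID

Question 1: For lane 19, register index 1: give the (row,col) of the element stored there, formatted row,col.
7,4

lane 19=>19/4=4, 19 mod 4=3
i=1  r:2·3+1=>7  c:4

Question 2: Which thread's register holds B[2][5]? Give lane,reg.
21,0

c:5=>grp=5  r:2=>tig=1,lo=0
L=5*4+1=21  i=0=0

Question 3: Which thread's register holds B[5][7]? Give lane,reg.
c=7⇒gr=7  r=5⇒th=2,odd=1
L=7*4+2=30  i=1=1

30,1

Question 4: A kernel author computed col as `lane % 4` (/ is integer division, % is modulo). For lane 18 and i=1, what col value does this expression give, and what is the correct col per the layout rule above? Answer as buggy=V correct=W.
buggy=2 correct=4

`lane % 4`[18,1]→2
L=18→G=18>>2=4, T=18&3=2
[1]→row 2·2+1=5  col G=4
col: 2 vs 4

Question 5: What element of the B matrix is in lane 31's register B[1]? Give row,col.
7,7

lane 31: grp=7 (31/4), tig=3 (31%4)
i=1: r=3*2+1=7, c=grp=7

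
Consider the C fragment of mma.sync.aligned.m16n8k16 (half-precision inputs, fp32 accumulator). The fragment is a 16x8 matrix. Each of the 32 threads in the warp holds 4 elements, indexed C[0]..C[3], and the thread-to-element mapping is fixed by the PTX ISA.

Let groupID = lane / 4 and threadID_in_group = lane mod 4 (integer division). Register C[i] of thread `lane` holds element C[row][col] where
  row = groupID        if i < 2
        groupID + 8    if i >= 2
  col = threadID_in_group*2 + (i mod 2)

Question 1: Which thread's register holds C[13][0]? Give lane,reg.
r=13->g=5,rb=1  c=0->t=0,b0=0
L=5*4+0=20  i=1*2+0=2

20,2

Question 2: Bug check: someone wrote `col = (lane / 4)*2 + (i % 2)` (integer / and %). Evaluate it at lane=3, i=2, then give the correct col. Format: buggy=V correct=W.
buggy=0 correct=6

`(lane / 4)*2 + (i % 2)`[3,2]->0
lane 3: g=0 (3/4), t=3 (3%4)
i=2: r=0+8=8, c=3*2+0=6
col: 0 vs 6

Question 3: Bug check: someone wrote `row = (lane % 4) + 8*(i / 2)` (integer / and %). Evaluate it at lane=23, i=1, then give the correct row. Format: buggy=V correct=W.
buggy=3 correct=5

`(lane % 4) + 8*(i / 2)`[23,1]->3
L=23->gid=23>>2=5, tid=23&3=3
[1]->row 5+0=5  col 3·2+1=7
row: 3 vs 5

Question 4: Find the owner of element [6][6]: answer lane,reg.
r=6⇒gr=6,Rb=0  c=6⇒th=3,odd=0
L=6*4+3=27  i=0*2+0=0

27,0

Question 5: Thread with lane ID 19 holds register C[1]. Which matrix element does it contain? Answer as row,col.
L=19⇒gr=19>>2=4, th=19&3=3
[1]⇒row 4+0=4  col 3·2+1=7

4,7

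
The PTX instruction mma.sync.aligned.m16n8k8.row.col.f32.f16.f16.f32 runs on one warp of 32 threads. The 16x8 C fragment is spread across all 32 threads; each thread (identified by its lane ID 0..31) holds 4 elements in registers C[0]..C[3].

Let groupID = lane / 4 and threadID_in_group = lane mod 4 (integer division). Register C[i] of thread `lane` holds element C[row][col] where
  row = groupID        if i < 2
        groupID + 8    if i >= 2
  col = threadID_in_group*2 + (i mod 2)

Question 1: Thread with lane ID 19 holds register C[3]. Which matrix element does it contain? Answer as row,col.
12,7

lane 19→19/4=4, 19 mod 4=3
i=3  r:4+8→12  c:2·3+1→7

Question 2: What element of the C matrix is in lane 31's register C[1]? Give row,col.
lane 31->31/4=7, 31 mod 4=3
i=1  r:7+0->7  c:2·3+1->7

7,7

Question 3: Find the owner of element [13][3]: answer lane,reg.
21,3

r:13=>grp=5,rB=1  c:3=>tig=1,lo=1
L=5*4+1=21  i=1*2+1=3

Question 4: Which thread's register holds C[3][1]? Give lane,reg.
12,1

r=3→G=3,rhi=0  c=1→T=0,p=1
L=3*4+0=12  i=0*2+1=1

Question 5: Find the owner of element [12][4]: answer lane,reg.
18,2

r:12=>grp=4,rB=1  c:4=>tig=2,lo=0
L=4*4+2=18  i=1*2+0=2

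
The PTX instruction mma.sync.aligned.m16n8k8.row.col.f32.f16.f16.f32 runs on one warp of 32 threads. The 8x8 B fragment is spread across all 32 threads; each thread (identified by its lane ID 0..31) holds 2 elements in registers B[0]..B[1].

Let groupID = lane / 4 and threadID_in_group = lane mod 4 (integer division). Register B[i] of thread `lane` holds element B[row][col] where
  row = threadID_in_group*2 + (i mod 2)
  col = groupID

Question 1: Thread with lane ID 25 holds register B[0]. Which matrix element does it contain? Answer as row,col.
lane 25=>25/4=6, 25 mod 4=1
i=0  r:2·1+0=>2  c:6

2,6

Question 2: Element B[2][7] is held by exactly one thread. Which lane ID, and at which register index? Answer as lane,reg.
29,0

c=7->g=7  r=2->t=1,b0=0
L=7*4+1=29  i=0=0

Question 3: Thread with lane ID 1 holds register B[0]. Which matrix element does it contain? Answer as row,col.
lane 1: gr=0 (1/4), th=1 (1%4)
i=0: r=1*2+0=2, c=gr=0

2,0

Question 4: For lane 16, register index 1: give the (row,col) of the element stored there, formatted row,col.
lane 16=>16/4=4, 16 mod 4=0
i=1  r:2·0+1=>1  c:4

1,4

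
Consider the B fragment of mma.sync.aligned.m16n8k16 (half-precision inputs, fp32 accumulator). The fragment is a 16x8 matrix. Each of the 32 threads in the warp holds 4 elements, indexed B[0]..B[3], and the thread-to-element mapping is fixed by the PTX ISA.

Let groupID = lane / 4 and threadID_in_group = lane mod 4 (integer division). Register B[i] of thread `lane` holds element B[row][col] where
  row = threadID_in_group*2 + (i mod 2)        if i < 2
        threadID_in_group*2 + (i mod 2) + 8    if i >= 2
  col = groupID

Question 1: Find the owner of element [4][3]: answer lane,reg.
14,0

c=3⇒gr=3  r=4⇒Rb=0,th=2,odd=0
L=3*4+2=14  i=0*2+0=0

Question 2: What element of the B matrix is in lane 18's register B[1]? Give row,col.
5,4

lane 18: grp=4 (18/4), tig=2 (18%4)
i=1: r=2*2+1+0=5, c=grp=4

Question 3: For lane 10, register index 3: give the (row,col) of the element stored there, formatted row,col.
lane 10: G=2 (10/4), T=2 (10%4)
i=3: r=2*2+1+8=13, c=G=2

13,2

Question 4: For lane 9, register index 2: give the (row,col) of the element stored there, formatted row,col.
10,2

L=9⇒gr=9>>2=2, th=9&3=1
[2]⇒row 1·2+0+8=10  col gr=2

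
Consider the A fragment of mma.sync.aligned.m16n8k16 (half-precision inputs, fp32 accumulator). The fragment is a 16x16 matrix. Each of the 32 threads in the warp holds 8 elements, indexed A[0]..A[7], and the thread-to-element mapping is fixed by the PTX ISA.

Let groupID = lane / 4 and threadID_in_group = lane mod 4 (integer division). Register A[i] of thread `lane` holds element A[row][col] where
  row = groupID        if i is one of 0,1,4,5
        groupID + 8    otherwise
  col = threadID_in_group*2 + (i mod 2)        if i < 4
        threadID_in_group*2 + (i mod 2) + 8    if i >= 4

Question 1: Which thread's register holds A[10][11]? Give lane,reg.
r:10=>grp=2,rB=1  c:11=>cB=1,tig=1,lo=1
L=2*4+1=9  i=1*4+1*2+1=7

9,7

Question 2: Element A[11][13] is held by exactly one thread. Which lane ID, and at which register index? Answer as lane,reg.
r=11⇒gr=3,Rb=1  c=13⇒Cb=1,th=2,odd=1
L=3*4+2=14  i=1*4+1*2+1=7

14,7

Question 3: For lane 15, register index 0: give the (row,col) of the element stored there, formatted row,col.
3,6

lane 15: g=3 (15/4), t=3 (15%4)
i=0: r=3+0=3, c=3*2+0+0=6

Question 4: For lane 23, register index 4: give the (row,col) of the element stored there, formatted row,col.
5,14

23: G=5,T=3
[4] (5+0,3*2+0+8) = (5,14)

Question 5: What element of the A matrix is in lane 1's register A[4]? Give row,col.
lane 1=>1/4=0, 1 mod 4=1
i=4  r:0+0=>0  c:2·1+0+8=>10

0,10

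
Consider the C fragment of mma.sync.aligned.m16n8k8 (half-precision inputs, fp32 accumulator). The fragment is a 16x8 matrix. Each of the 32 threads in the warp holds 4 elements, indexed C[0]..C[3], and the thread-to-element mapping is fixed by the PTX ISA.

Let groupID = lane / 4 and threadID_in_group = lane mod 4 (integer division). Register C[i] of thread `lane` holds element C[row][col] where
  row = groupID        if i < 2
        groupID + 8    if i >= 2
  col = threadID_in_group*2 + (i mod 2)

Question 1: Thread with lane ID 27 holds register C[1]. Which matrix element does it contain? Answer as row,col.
27: g=6,t=3
[1] (6+0,3*2+1) = (6,7)

6,7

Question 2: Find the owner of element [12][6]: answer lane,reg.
r=12->g=4,rb=1  c=6->t=3,b0=0
L=4*4+3=19  i=1*2+0=2

19,2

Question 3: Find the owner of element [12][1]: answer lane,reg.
16,3

r=12⇒gr=4,Rb=1  c=1⇒th=0,odd=1
L=4*4+0=16  i=1*2+1=3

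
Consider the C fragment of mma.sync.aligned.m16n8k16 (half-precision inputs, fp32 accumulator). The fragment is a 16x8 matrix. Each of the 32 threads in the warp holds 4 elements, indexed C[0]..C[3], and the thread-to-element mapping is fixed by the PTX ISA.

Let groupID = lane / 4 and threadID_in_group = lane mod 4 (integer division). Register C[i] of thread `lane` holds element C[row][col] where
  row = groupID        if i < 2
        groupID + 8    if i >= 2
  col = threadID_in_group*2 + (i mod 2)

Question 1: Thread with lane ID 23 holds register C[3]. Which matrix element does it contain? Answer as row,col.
L=23->g=23>>2=5, t=23&3=3
[3]->row 5+8=13  col 3·2+1=7

13,7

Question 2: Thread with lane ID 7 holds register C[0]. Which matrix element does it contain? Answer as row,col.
lane 7=>7/4=1, 7 mod 4=3
i=0  r:1+0=>1  c:2·3+0=>6

1,6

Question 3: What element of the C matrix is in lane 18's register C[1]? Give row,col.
lane 18=>18/4=4, 18 mod 4=2
i=1  r:4+0=>4  c:2·2+1=>5

4,5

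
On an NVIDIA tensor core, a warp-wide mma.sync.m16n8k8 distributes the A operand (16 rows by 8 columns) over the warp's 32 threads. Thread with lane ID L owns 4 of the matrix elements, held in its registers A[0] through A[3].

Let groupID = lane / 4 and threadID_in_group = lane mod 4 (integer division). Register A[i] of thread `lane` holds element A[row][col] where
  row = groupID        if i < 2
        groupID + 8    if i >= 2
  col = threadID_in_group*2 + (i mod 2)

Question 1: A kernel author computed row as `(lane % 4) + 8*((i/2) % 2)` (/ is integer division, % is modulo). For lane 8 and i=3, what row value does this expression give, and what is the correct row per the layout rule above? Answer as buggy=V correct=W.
`(lane % 4) + 8*((i/2) % 2)`[8,3]→8
L=8→G=8>>2=2, T=8&3=0
[3]→row 2+8=10  col 0·2+1=1
row: 8 vs 10

buggy=8 correct=10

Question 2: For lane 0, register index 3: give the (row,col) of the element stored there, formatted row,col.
0: grp=0,tig=0
[3] (0+8,0*2+1) = (8,1)

8,1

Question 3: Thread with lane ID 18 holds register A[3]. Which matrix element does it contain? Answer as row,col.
lane 18→18/4=4, 18 mod 4=2
i=3  r:4+8→12  c:2·2+1→5

12,5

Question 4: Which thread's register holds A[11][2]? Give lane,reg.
13,2

r:11=>grp=3,rB=1  c:2=>tig=1,lo=0
L=3*4+1=13  i=1*2+0=2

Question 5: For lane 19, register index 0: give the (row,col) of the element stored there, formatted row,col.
4,6

lane 19: G=4 (19/4), T=3 (19%4)
i=0: r=4+0=4, c=3*2+0=6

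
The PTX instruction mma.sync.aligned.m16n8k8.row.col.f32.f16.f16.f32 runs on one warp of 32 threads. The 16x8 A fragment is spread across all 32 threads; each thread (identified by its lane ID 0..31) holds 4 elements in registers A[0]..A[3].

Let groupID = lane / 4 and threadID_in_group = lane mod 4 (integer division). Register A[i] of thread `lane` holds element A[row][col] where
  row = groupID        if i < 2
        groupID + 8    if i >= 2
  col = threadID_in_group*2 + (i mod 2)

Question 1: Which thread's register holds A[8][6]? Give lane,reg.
r:8=>grp=0,rB=1  c:6=>tig=3,lo=0
L=0*4+3=3  i=1*2+0=2

3,2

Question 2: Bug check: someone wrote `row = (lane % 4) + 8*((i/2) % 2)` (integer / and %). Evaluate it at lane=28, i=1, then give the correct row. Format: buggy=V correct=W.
`(lane % 4) + 8*((i/2) % 2)`[28,1]→0
28: G=7,T=0
[1] (7+0,0*2+1) = (7,1)
row: 0 vs 7

buggy=0 correct=7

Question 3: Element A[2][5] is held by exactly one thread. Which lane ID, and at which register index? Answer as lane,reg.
10,1

r:2=>grp=2,rB=0  c:5=>tig=2,lo=1
L=2*4+2=10  i=0*2+1=1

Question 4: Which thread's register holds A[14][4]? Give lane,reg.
r=14→G=6,rhi=1  c=4→T=2,p=0
L=6*4+2=26  i=1*2+0=2

26,2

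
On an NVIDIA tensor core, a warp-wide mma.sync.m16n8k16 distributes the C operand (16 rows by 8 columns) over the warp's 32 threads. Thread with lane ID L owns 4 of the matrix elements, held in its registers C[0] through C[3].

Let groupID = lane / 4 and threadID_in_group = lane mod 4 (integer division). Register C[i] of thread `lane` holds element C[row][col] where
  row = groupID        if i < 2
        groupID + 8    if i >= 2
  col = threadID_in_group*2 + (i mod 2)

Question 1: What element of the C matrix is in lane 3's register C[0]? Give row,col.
0,6

L=3->gid=3>>2=0, tid=3&3=3
[0]->row 0+0=0  col 3·2+0=6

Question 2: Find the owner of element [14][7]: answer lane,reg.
r=14⇒gr=6,Rb=1  c=7⇒th=3,odd=1
L=6*4+3=27  i=1*2+1=3

27,3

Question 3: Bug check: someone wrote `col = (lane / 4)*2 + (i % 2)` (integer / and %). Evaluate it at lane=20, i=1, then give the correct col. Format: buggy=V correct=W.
buggy=11 correct=1

`(lane / 4)*2 + (i % 2)`[20,1]=>11
L=20=>grp=20>>2=5, tig=20&3=0
[1]=>row 5+0=5  col 0·2+1=1
col: 11 vs 1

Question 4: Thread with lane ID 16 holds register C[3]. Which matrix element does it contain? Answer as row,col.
12,1

lane 16: gr=4 (16/4), th=0 (16%4)
i=3: r=4+8=12, c=0*2+1=1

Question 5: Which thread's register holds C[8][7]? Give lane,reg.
r=8⇒gr=0,Rb=1  c=7⇒th=3,odd=1
L=0*4+3=3  i=1*2+1=3

3,3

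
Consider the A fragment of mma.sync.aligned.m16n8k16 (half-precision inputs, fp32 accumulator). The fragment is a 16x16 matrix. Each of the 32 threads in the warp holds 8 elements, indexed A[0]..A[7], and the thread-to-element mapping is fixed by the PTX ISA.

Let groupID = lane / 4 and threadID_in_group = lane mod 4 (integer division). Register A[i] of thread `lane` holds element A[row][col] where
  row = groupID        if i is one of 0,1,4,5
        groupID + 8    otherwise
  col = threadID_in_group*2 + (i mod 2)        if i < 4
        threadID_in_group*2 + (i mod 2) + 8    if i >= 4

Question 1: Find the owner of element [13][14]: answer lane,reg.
23,6

r=13⇒gr=5,Rb=1  c=14⇒Cb=1,th=3,odd=0
L=5*4+3=23  i=1*4+1*2+0=6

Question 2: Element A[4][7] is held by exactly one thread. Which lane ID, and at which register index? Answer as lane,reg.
19,1

r=4→G=4,rhi=0  c=7→chi=0,T=3,p=1
L=4*4+3=19  i=0*4+0*2+1=1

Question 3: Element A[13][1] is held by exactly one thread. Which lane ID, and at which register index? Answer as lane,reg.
20,3

r:13=>grp=5,rB=1  c:1=>cB=0,tig=0,lo=1
L=5*4+0=20  i=0*4+1*2+1=3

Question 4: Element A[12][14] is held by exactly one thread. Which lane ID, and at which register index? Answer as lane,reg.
r: 12->gid=4,r8=1  c: 14->c8=1,tid=3,i&1=0
L=4*4+3=19  i=1*4+1*2+0=6

19,6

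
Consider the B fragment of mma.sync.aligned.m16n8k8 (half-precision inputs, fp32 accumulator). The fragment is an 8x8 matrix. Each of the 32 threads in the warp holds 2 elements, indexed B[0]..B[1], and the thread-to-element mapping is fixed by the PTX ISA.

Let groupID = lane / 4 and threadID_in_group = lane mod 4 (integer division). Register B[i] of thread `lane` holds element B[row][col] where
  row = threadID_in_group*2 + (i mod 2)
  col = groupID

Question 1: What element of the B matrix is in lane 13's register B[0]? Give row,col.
L=13->g=13>>2=3, t=13&3=1
[0]->row 1·2+0=2  col g=3

2,3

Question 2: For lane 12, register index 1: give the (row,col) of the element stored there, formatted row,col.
lane 12: g=3 (12/4), t=0 (12%4)
i=1: r=0*2+1=1, c=g=3

1,3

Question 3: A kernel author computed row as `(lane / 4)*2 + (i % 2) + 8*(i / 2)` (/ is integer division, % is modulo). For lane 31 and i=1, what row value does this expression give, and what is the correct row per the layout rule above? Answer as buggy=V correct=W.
buggy=15 correct=7

`(lane / 4)*2 + (i % 2) + 8*(i / 2)`[31,1]->15
L=31->gid=31>>2=7, tid=31&3=3
[1]->row 3·2+1=7  col gid=7
row: 15 vs 7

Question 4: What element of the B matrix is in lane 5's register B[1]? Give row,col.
3,1

L=5->gid=5>>2=1, tid=5&3=1
[1]->row 1·2+1=3  col gid=1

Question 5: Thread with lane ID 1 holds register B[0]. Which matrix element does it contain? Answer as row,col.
lane 1: gr=0 (1/4), th=1 (1%4)
i=0: r=1*2+0=2, c=gr=0

2,0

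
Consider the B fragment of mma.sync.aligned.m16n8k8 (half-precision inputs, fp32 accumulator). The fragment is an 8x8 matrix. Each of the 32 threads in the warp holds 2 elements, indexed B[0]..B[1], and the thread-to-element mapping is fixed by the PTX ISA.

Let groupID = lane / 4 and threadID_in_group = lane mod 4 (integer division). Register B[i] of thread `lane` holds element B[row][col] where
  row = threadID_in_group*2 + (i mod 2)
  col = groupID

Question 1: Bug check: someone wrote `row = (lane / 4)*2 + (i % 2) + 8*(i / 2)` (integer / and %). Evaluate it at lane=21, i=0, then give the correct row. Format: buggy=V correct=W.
buggy=10 correct=2

`(lane / 4)*2 + (i % 2) + 8*(i / 2)`[21,0]⇒10
21: gr=5,th=1
[0] (1*2+0,5) = (2,5)
row: 10 vs 2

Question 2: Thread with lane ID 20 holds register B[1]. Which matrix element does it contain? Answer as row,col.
1,5

20: gr=5,th=0
[1] (0*2+1,5) = (1,5)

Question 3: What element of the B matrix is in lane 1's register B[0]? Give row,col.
2,0

1: grp=0,tig=1
[0] (1*2+0,0) = (2,0)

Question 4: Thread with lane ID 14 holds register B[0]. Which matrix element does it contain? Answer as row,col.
4,3

14: gid=3,tid=2
[0] (2*2+0,3) = (4,3)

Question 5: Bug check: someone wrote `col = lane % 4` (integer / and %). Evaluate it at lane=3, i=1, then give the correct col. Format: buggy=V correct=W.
`lane % 4`[3,1]=>3
3: grp=0,tig=3
[1] (3*2+1,0) = (7,0)
col: 3 vs 0

buggy=3 correct=0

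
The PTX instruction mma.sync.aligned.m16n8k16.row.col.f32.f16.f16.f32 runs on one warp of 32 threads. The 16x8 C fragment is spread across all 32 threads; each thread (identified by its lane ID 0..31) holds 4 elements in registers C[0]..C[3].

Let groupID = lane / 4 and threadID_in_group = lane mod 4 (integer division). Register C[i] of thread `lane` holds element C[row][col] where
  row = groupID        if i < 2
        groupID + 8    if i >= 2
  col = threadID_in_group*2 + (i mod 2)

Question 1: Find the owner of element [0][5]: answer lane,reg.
2,1

r: 0->gid=0,r8=0  c: 5->tid=2,i&1=1
L=0*4+2=2  i=0*2+1=1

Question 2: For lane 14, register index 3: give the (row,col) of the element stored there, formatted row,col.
11,5

14: grp=3,tig=2
[3] (3+8,2*2+1) = (11,5)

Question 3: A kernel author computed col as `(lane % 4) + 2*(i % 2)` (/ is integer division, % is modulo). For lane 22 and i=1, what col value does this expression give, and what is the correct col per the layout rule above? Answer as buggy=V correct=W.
`(lane % 4) + 2*(i % 2)`[22,1]→4
lane 22→22/4=5, 22 mod 4=2
i=1  r:5+0→5  c:2·2+1→5
col: 4 vs 5

buggy=4 correct=5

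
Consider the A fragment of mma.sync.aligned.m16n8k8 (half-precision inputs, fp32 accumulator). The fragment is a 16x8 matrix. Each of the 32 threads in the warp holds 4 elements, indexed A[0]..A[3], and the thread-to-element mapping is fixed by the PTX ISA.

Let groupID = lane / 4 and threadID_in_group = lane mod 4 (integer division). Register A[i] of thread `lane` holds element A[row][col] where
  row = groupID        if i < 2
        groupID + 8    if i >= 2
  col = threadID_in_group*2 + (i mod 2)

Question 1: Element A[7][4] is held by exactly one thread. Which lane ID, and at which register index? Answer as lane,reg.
r=7->g=7,rb=0  c=4->t=2,b0=0
L=7*4+2=30  i=0*2+0=0

30,0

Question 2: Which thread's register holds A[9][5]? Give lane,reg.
r: 9->gid=1,r8=1  c: 5->tid=2,i&1=1
L=1*4+2=6  i=1*2+1=3

6,3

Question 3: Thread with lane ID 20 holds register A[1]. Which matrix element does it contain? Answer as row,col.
lane 20->20/4=5, 20 mod 4=0
i=1  r:5+0->5  c:2·0+1->1

5,1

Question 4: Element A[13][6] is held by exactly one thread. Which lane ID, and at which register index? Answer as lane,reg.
r=13⇒gr=5,Rb=1  c=6⇒th=3,odd=0
L=5*4+3=23  i=1*2+0=2

23,2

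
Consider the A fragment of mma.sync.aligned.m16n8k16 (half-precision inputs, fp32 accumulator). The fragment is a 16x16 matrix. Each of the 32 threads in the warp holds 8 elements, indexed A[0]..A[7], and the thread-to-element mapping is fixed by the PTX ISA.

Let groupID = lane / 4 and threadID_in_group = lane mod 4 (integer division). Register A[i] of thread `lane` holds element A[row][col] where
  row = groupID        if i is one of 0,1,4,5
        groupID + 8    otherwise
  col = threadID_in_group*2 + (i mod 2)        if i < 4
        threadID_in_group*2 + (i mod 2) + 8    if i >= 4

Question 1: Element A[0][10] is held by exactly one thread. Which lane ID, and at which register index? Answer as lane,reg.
r=0⇒gr=0,Rb=0  c=10⇒Cb=1,th=1,odd=0
L=0*4+1=1  i=1*4+0*2+0=4

1,4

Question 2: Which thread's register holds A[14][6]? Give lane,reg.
r: 14->gid=6,r8=1  c: 6->c8=0,tid=3,i&1=0
L=6*4+3=27  i=0*4+1*2+0=2

27,2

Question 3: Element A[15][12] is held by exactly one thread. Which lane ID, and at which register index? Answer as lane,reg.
30,6

r=15→G=7,rhi=1  c=12→chi=1,T=2,p=0
L=7*4+2=30  i=1*4+1*2+0=6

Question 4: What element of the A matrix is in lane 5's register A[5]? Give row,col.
1,11

L=5->g=5>>2=1, t=5&3=1
[5]->row 1+0=1  col 1·2+1+8=11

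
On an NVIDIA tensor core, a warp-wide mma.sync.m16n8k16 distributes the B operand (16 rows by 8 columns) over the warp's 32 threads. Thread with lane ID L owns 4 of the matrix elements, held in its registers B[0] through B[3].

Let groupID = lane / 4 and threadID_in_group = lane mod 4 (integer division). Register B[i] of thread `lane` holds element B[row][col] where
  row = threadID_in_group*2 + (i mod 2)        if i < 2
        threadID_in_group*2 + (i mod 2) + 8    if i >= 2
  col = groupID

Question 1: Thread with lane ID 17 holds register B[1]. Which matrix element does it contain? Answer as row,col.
lane 17: grp=4 (17/4), tig=1 (17%4)
i=1: r=1*2+1+0=3, c=grp=4

3,4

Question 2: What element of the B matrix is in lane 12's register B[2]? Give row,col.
lane 12=>12/4=3, 12 mod 4=0
i=2  r:2·0+0+8=>8  c:3

8,3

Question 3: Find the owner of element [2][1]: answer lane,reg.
5,0

c=1⇒gr=1  r=2⇒Rb=0,th=1,odd=0
L=1*4+1=5  i=0*2+0=0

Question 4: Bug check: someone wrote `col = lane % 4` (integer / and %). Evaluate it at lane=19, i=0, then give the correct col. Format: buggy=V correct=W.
`lane % 4`[19,0]->3
lane 19->19/4=4, 19 mod 4=3
i=0  r:2·3+0+0->6  c:4
col: 3 vs 4

buggy=3 correct=4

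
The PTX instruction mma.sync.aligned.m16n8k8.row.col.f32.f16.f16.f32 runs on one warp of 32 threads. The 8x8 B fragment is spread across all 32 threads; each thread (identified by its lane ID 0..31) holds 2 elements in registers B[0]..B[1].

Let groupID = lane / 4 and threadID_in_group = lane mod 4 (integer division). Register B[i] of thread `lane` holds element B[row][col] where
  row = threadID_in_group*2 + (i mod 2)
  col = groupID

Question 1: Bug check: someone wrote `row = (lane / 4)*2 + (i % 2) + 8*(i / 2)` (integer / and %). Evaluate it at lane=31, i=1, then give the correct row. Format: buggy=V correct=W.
`(lane / 4)*2 + (i % 2) + 8*(i / 2)`[31,1]->15
lane 31->31/4=7, 31 mod 4=3
i=1  r:2·3+1->7  c:7
row: 15 vs 7

buggy=15 correct=7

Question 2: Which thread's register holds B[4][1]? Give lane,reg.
6,0

c:1=>grp=1  r:4=>tig=2,lo=0
L=1*4+2=6  i=0=0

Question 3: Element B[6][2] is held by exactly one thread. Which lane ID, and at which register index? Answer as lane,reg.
11,0

c=2->g=2  r=6->t=3,b0=0
L=2*4+3=11  i=0=0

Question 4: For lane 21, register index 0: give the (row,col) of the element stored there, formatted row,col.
lane 21: G=5 (21/4), T=1 (21%4)
i=0: r=1*2+0=2, c=G=5

2,5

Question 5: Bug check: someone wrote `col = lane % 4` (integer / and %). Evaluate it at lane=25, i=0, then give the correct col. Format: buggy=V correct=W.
`lane % 4`[25,0]=>1
L=25=>grp=25>>2=6, tig=25&3=1
[0]=>row 1·2+0=2  col grp=6
col: 1 vs 6

buggy=1 correct=6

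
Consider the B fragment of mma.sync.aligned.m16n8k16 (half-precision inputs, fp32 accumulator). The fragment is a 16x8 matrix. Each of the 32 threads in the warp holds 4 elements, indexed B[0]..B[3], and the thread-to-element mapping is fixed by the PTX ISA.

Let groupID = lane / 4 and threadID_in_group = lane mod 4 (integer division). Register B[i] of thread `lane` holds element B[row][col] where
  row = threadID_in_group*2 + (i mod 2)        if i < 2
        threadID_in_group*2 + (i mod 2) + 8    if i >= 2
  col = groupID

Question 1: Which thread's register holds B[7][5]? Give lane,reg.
c:5=>grp=5  r:7=>rB=0,tig=3,lo=1
L=5*4+3=23  i=0*2+1=1

23,1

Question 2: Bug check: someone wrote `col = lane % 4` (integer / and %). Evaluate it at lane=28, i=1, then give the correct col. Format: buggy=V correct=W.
buggy=0 correct=7

`lane % 4`[28,1]→0
28: G=7,T=0
[1] (0*2+1+0,7) = (1,7)
col: 0 vs 7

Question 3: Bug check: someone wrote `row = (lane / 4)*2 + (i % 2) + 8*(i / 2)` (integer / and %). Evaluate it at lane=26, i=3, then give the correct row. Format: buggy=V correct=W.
`(lane / 4)*2 + (i % 2) + 8*(i / 2)`[26,3]=>21
26: grp=6,tig=2
[3] (2*2+1+8,6) = (13,6)
row: 21 vs 13

buggy=21 correct=13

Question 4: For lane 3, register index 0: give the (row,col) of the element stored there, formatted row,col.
6,0

L=3=>grp=3>>2=0, tig=3&3=3
[0]=>row 3·2+0+0=6  col grp=0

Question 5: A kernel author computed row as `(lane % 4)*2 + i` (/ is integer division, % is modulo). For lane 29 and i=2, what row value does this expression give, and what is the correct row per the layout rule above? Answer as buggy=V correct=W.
buggy=4 correct=10

`(lane % 4)*2 + i`[29,2]⇒4
lane 29⇒29/4=7, 29 mod 4=1
i=2  r:2·1+0+8⇒10  c:7
row: 4 vs 10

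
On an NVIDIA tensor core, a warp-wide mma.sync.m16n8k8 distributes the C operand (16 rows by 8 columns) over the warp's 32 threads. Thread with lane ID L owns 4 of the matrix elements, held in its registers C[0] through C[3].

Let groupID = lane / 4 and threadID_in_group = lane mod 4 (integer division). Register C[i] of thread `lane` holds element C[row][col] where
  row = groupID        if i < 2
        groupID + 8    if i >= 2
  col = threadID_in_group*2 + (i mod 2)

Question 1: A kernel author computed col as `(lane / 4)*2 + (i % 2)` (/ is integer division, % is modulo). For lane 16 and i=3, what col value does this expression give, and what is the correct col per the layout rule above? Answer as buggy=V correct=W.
`(lane / 4)*2 + (i % 2)`[16,3]=>9
lane 16=>16/4=4, 16 mod 4=0
i=3  r:4+8=>12  c:2·0+1=>1
col: 9 vs 1

buggy=9 correct=1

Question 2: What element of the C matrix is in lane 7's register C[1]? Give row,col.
1,7

lane 7->7/4=1, 7 mod 4=3
i=1  r:1+0->1  c:2·3+1->7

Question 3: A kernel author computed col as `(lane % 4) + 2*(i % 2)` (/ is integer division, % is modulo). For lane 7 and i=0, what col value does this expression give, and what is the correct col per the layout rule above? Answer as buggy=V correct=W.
`(lane % 4) + 2*(i % 2)`[7,0]=>3
lane 7: grp=1 (7/4), tig=3 (7%4)
i=0: r=1+0=1, c=3*2+0=6
col: 3 vs 6

buggy=3 correct=6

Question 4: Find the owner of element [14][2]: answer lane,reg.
r=14⇒gr=6,Rb=1  c=2⇒th=1,odd=0
L=6*4+1=25  i=1*2+0=2

25,2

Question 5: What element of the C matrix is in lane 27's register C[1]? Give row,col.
lane 27⇒27/4=6, 27 mod 4=3
i=1  r:6+0⇒6  c:2·3+1⇒7

6,7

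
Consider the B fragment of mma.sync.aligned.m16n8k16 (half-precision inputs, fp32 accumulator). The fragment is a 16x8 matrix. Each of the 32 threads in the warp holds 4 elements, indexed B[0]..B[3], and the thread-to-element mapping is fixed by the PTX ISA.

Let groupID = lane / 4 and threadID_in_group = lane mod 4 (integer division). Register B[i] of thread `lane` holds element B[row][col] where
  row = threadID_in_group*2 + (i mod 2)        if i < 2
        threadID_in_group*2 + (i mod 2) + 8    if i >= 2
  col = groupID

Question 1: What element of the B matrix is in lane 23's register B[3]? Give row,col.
lane 23=>23/4=5, 23 mod 4=3
i=3  r:2·3+1+8=>15  c:5

15,5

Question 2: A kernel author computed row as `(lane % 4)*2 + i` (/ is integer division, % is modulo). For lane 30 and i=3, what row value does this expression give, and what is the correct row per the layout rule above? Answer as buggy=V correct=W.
`(lane % 4)*2 + i`[30,3]->7
lane 30->30/4=7, 30 mod 4=2
i=3  r:2·2+1+8->13  c:7
row: 7 vs 13

buggy=7 correct=13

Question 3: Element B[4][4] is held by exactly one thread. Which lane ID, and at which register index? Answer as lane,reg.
18,0

c=4→G=4  r=4→rhi=0,T=2,p=0
L=4*4+2=18  i=0*2+0=0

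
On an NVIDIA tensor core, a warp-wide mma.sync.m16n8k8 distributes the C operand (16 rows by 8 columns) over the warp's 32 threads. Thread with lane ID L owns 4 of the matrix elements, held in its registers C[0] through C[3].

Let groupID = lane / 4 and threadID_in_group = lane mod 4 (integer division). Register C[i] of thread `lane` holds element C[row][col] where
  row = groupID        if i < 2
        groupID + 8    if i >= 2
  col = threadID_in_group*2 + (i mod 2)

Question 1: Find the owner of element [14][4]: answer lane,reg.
26,2

r:14=>grp=6,rB=1  c:4=>tig=2,lo=0
L=6*4+2=26  i=1*2+0=2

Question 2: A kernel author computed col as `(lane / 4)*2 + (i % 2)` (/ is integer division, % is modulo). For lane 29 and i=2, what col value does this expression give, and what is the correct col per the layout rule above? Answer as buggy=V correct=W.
buggy=14 correct=2

`(lane / 4)*2 + (i % 2)`[29,2]->14
lane 29: g=7 (29/4), t=1 (29%4)
i=2: r=7+8=15, c=1*2+0=2
col: 14 vs 2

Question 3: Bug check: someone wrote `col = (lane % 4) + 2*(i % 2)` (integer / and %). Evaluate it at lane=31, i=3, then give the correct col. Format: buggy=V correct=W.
buggy=5 correct=7

`(lane % 4) + 2*(i % 2)`[31,3]→5
31: G=7,T=3
[3] (7+8,3*2+1) = (15,7)
col: 5 vs 7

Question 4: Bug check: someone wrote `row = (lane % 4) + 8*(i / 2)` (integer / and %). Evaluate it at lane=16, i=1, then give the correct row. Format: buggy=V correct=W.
`(lane % 4) + 8*(i / 2)`[16,1]->0
lane 16: g=4 (16/4), t=0 (16%4)
i=1: r=4+0=4, c=0*2+1=1
row: 0 vs 4

buggy=0 correct=4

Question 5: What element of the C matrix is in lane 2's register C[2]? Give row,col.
8,4

2: gid=0,tid=2
[2] (0+8,2*2+0) = (8,4)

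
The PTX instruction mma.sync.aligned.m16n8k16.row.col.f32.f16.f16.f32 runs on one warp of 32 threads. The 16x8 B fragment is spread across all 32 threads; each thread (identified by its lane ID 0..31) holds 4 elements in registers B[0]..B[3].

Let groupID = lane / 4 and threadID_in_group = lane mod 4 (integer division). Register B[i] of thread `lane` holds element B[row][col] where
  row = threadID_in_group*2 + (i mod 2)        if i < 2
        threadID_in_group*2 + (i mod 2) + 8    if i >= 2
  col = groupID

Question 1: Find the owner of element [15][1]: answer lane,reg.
7,3

c=1->g=1  r=15->rb=1,t=3,b0=1
L=1*4+3=7  i=1*2+1=3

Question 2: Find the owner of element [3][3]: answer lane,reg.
c: 3->gid=3  r: 3->r8=0,tid=1,i&1=1
L=3*4+1=13  i=0*2+1=1

13,1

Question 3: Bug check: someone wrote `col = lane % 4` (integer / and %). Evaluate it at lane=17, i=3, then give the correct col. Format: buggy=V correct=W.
buggy=1 correct=4

`lane % 4`[17,3]→1
17: G=4,T=1
[3] (1*2+1+8,4) = (11,4)
col: 1 vs 4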